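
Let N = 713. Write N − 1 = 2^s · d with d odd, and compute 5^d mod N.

304

713 − 1 = 712 = 2^3 · 89, so d = 89.
5^1 ≡ 5 (mod 713)
5^2 ≡ 5^2 = 25 ≡ 25 (mod 713)
5^4 ≡ 25^2 = 625 ≡ 625 (mod 713)
5^8 ≡ 625^2 = 390625 ≡ 614 (mod 713)
5^16 ≡ 614^2 = 376996 ≡ 532 (mod 713)
5^32 ≡ 532^2 = 283024 ≡ 676 (mod 713)
5^64 ≡ 676^2 = 456976 ≡ 656 (mod 713)
89 = 64 + 16 + 8 + 1 in binary powers of 2.
So 5^89 ≡ 656 · 532 · 614 · 5 ≡ 304 (mod 713).
Squaring chain: 304 → 439 → 211; never reaches −1, so base 5 is a Miller–Rabin witness that 713 is composite.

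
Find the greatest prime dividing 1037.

61

1037 = 17 · 61
61 is prime.
So 1037 = 17 · 61; the largest prime factor is 61.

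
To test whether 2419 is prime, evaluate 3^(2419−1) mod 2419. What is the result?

3^1 ≡ 3 (mod 2419)
3^2 ≡ 3^2 = 9 ≡ 9 (mod 2419)
3^4 ≡ 9^2 = 81 ≡ 81 (mod 2419)
3^8 ≡ 81^2 = 6561 ≡ 1723 (mod 2419)
3^16 ≡ 1723^2 = 2968729 ≡ 616 (mod 2419)
3^32 ≡ 616^2 = 379456 ≡ 2092 (mod 2419)
3^64 ≡ 2092^2 = 4376464 ≡ 493 (mod 2419)
3^128 ≡ 493^2 = 243049 ≡ 1149 (mod 2419)
3^256 ≡ 1149^2 = 1320201 ≡ 1846 (mod 2419)
3^512 ≡ 1846^2 = 3407716 ≡ 1764 (mod 2419)
3^1024 ≡ 1764^2 = 3111696 ≡ 862 (mod 2419)
3^2048 ≡ 862^2 = 743044 ≡ 411 (mod 2419)
2418 = 2048 + 256 + 64 + 32 + 16 + 2 in binary powers of 2.
So 3^2418 ≡ 411 · 1846 · 493 · 2092 · 616 · 9 ≡ 501 (mod 2419).
Since 501 ≠ 1, base 3 is a Fermat witness: 2419 is composite.

501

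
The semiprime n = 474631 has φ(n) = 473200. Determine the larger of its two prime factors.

911

φ(n) = (p−1)(q−1) = n − (p+q) + 1, so p + q = 474631 − 473200 + 1 = 1432.
p and q are the roots of t² − 1432t + 474631 = 0.
Discriminant: 1432² − 4·474631 = 2050624 − 1898524 = 152100; √152100 = 390.
q = (1432 − 390)/2 = 521, p = (1432 + 390)/2 = 911.
Check: 521 · 911 = 474631.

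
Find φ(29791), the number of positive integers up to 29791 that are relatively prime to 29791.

28830

Factor: 29791 = 31^3.
φ(29791) = 31^2·(31−1) = 28830.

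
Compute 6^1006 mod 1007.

6^1 ≡ 6 (mod 1007)
6^2 ≡ 6^2 = 36 ≡ 36 (mod 1007)
6^4 ≡ 36^2 = 1296 ≡ 289 (mod 1007)
6^8 ≡ 289^2 = 83521 ≡ 947 (mod 1007)
6^16 ≡ 947^2 = 896809 ≡ 579 (mod 1007)
6^32 ≡ 579^2 = 335241 ≡ 917 (mod 1007)
6^64 ≡ 917^2 = 840889 ≡ 44 (mod 1007)
6^128 ≡ 44^2 = 1936 ≡ 929 (mod 1007)
6^256 ≡ 929^2 = 863041 ≡ 42 (mod 1007)
6^512 ≡ 42^2 = 1764 ≡ 757 (mod 1007)
1006 = 512 + 256 + 128 + 64 + 32 + 8 + 4 + 2 in binary powers of 2.
So 6^1006 ≡ 757 · 42 · 929 · 44 · 917 · 947 · 289 · 36 ≡ 598 (mod 1007).
Since 598 ≠ 1, base 6 is a Fermat witness: 1007 is composite.

598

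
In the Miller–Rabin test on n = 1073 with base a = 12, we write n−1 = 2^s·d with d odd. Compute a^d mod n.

423

1073 − 1 = 1072 = 2^4 · 67, so d = 67.
12^1 ≡ 12 (mod 1073)
12^2 ≡ 12^2 = 144 ≡ 144 (mod 1073)
12^4 ≡ 144^2 = 20736 ≡ 349 (mod 1073)
12^8 ≡ 349^2 = 121801 ≡ 552 (mod 1073)
12^16 ≡ 552^2 = 304704 ≡ 1045 (mod 1073)
12^32 ≡ 1045^2 = 1092025 ≡ 784 (mod 1073)
12^64 ≡ 784^2 = 614656 ≡ 900 (mod 1073)
67 = 64 + 2 + 1 in binary powers of 2.
So 12^67 ≡ 900 · 144 · 12 ≡ 423 (mod 1073).
Squaring chain: 423 → 811 → 1045 → 784; never reaches −1, so base 12 is a Miller–Rabin witness that 1073 is composite.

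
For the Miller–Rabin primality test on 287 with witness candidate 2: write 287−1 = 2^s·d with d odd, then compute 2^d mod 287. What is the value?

172

287 − 1 = 286 = 2^1 · 143, so d = 143.
2^1 ≡ 2 (mod 287)
2^2 ≡ 2^2 = 4 ≡ 4 (mod 287)
2^4 ≡ 4^2 = 16 ≡ 16 (mod 287)
2^8 ≡ 16^2 = 256 ≡ 256 (mod 287)
2^16 ≡ 256^2 = 65536 ≡ 100 (mod 287)
2^32 ≡ 100^2 = 10000 ≡ 242 (mod 287)
2^64 ≡ 242^2 = 58564 ≡ 16 (mod 287)
2^128 ≡ 16^2 = 256 ≡ 256 (mod 287)
143 = 128 + 8 + 4 + 2 + 1 in binary powers of 2.
So 2^143 ≡ 256 · 256 · 16 · 4 · 2 ≡ 172 (mod 287).
Squaring chain: 172; never reaches −1, so base 2 is a Miller–Rabin witness that 287 is composite.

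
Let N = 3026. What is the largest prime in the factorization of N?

3026 = 2 · 1513
1513 = 17 · 89
89 is prime.
So 3026 = 2 · 17 · 89; the largest prime factor is 89.

89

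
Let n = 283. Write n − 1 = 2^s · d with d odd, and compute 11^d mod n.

283 − 1 = 282 = 2^1 · 141, so d = 141.
11^1 ≡ 11 (mod 283)
11^2 ≡ 11^2 = 121 ≡ 121 (mod 283)
11^4 ≡ 121^2 = 14641 ≡ 208 (mod 283)
11^8 ≡ 208^2 = 43264 ≡ 248 (mod 283)
11^16 ≡ 248^2 = 61504 ≡ 93 (mod 283)
11^32 ≡ 93^2 = 8649 ≡ 159 (mod 283)
11^64 ≡ 159^2 = 25281 ≡ 94 (mod 283)
11^128 ≡ 94^2 = 8836 ≡ 63 (mod 283)
141 = 128 + 8 + 4 + 1 in binary powers of 2.
So 11^141 ≡ 63 · 248 · 208 · 11 ≡ 1 (mod 283).
Since 11^d ≡ 1 (mod 283), base 11 does not prove 283 composite.

1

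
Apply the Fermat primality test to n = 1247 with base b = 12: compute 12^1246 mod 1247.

12^1 ≡ 12 (mod 1247)
12^2 ≡ 12^2 = 144 ≡ 144 (mod 1247)
12^4 ≡ 144^2 = 20736 ≡ 784 (mod 1247)
12^8 ≡ 784^2 = 614656 ≡ 1132 (mod 1247)
12^16 ≡ 1132^2 = 1281424 ≡ 755 (mod 1247)
12^32 ≡ 755^2 = 570025 ≡ 146 (mod 1247)
12^64 ≡ 146^2 = 21316 ≡ 117 (mod 1247)
12^128 ≡ 117^2 = 13689 ≡ 1219 (mod 1247)
12^256 ≡ 1219^2 = 1485961 ≡ 784 (mod 1247)
12^512 ≡ 784^2 = 614656 ≡ 1132 (mod 1247)
12^1024 ≡ 1132^2 = 1281424 ≡ 755 (mod 1247)
1246 = 1024 + 128 + 64 + 16 + 8 + 4 + 2 in binary powers of 2.
So 12^1246 ≡ 755 · 1219 · 117 · 755 · 1132 · 784 · 144 ≡ 608 (mod 1247).
Since 608 ≠ 1, base 12 is a Fermat witness: 1247 is composite.

608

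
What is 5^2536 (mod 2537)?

1975

5^1 ≡ 5 (mod 2537)
5^2 ≡ 5^2 = 25 ≡ 25 (mod 2537)
5^4 ≡ 25^2 = 625 ≡ 625 (mod 2537)
5^8 ≡ 625^2 = 390625 ≡ 2464 (mod 2537)
5^16 ≡ 2464^2 = 6071296 ≡ 255 (mod 2537)
5^32 ≡ 255^2 = 65025 ≡ 1600 (mod 2537)
5^64 ≡ 1600^2 = 2560000 ≡ 167 (mod 2537)
5^128 ≡ 167^2 = 27889 ≡ 2519 (mod 2537)
5^256 ≡ 2519^2 = 6345361 ≡ 324 (mod 2537)
5^512 ≡ 324^2 = 104976 ≡ 959 (mod 2537)
5^1024 ≡ 959^2 = 919681 ≡ 1287 (mod 2537)
5^2048 ≡ 1287^2 = 1656369 ≡ 2245 (mod 2537)
2536 = 2048 + 256 + 128 + 64 + 32 + 8 in binary powers of 2.
So 5^2536 ≡ 2245 · 324 · 2519 · 167 · 1600 · 2464 ≡ 1975 (mod 2537).
Since 1975 ≠ 1, base 5 is a Fermat witness: 2537 is composite.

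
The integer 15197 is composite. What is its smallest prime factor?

7

15197 is odd.
Digit sum 23, not divisible by 3.
Ends in 7: not divisible by 5.
7: 15197 = 7·2171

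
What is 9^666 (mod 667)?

9^1 ≡ 9 (mod 667)
9^2 ≡ 9^2 = 81 ≡ 81 (mod 667)
9^4 ≡ 81^2 = 6561 ≡ 558 (mod 667)
9^8 ≡ 558^2 = 311364 ≡ 542 (mod 667)
9^16 ≡ 542^2 = 293764 ≡ 284 (mod 667)
9^32 ≡ 284^2 = 80656 ≡ 616 (mod 667)
9^64 ≡ 616^2 = 379456 ≡ 600 (mod 667)
9^128 ≡ 600^2 = 360000 ≡ 487 (mod 667)
9^256 ≡ 487^2 = 237169 ≡ 384 (mod 667)
9^512 ≡ 384^2 = 147456 ≡ 49 (mod 667)
666 = 512 + 128 + 16 + 8 + 2 in binary powers of 2.
So 9^666 ≡ 49 · 487 · 284 · 542 · 81 ≡ 49 (mod 667).
Since 49 ≠ 1, base 9 is a Fermat witness: 667 is composite.

49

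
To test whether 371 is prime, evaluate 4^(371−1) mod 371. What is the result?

333

4^1 ≡ 4 (mod 371)
4^2 ≡ 4^2 = 16 ≡ 16 (mod 371)
4^4 ≡ 16^2 = 256 ≡ 256 (mod 371)
4^8 ≡ 256^2 = 65536 ≡ 240 (mod 371)
4^16 ≡ 240^2 = 57600 ≡ 95 (mod 371)
4^32 ≡ 95^2 = 9025 ≡ 121 (mod 371)
4^64 ≡ 121^2 = 14641 ≡ 172 (mod 371)
4^128 ≡ 172^2 = 29584 ≡ 275 (mod 371)
4^256 ≡ 275^2 = 75625 ≡ 312 (mod 371)
370 = 256 + 64 + 32 + 16 + 2 in binary powers of 2.
So 4^370 ≡ 312 · 172 · 121 · 95 · 16 ≡ 333 (mod 371).
Since 333 ≠ 1, base 4 is a Fermat witness: 371 is composite.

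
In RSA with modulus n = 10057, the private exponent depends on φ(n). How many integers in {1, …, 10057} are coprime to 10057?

Factor: 10057 = 89 · 113.
φ(10057) = (89−1) · (113−1) = 88 · 112 = 9856.

9856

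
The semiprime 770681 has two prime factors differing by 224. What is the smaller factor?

Since p = q + 224, we have 770681 = q(q + 224), so q² + 224q − 770681 = 0.
Discriminant: 224² + 4·770681 = 50176 + 3082724 = 3132900; √3132900 = 1770.
q = (−224 + 1770)/2 = 773, and p = q + 224 = 997.
Check: 773 · 997 = 770681.

773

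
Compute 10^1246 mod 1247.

10^1 ≡ 10 (mod 1247)
10^2 ≡ 10^2 = 100 ≡ 100 (mod 1247)
10^4 ≡ 100^2 = 10000 ≡ 24 (mod 1247)
10^8 ≡ 24^2 = 576 ≡ 576 (mod 1247)
10^16 ≡ 576^2 = 331776 ≡ 74 (mod 1247)
10^32 ≡ 74^2 = 5476 ≡ 488 (mod 1247)
10^64 ≡ 488^2 = 238144 ≡ 1214 (mod 1247)
10^128 ≡ 1214^2 = 1473796 ≡ 1089 (mod 1247)
10^256 ≡ 1089^2 = 1185921 ≡ 24 (mod 1247)
10^512 ≡ 24^2 = 576 ≡ 576 (mod 1247)
10^1024 ≡ 576^2 = 331776 ≡ 74 (mod 1247)
1246 = 1024 + 128 + 64 + 16 + 8 + 4 + 2 in binary powers of 2.
So 10^1246 ≡ 74 · 1089 · 1214 · 74 · 576 · 24 · 100 ≡ 608 (mod 1247).
Since 608 ≠ 1, base 10 is a Fermat witness: 1247 is composite.

608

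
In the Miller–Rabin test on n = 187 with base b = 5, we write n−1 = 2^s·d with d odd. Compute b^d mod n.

37

187 − 1 = 186 = 2^1 · 93, so d = 93.
5^1 ≡ 5 (mod 187)
5^2 ≡ 5^2 = 25 ≡ 25 (mod 187)
5^4 ≡ 25^2 = 625 ≡ 64 (mod 187)
5^8 ≡ 64^2 = 4096 ≡ 169 (mod 187)
5^16 ≡ 169^2 = 28561 ≡ 137 (mod 187)
5^32 ≡ 137^2 = 18769 ≡ 69 (mod 187)
5^64 ≡ 69^2 = 4761 ≡ 86 (mod 187)
93 = 64 + 16 + 8 + 4 + 1 in binary powers of 2.
So 5^93 ≡ 86 · 137 · 169 · 64 · 5 ≡ 37 (mod 187).
Squaring chain: 37; never reaches −1, so base 5 is a Miller–Rabin witness that 187 is composite.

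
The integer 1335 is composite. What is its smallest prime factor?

1335 is odd.
Digit sum 12, divisible by 3.

3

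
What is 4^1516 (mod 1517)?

1144

4^1 ≡ 4 (mod 1517)
4^2 ≡ 4^2 = 16 ≡ 16 (mod 1517)
4^4 ≡ 16^2 = 256 ≡ 256 (mod 1517)
4^8 ≡ 256^2 = 65536 ≡ 305 (mod 1517)
4^16 ≡ 305^2 = 93025 ≡ 488 (mod 1517)
4^32 ≡ 488^2 = 238144 ≡ 1492 (mod 1517)
4^64 ≡ 1492^2 = 2226064 ≡ 625 (mod 1517)
4^128 ≡ 625^2 = 390625 ≡ 756 (mod 1517)
4^256 ≡ 756^2 = 571536 ≡ 1144 (mod 1517)
4^512 ≡ 1144^2 = 1308736 ≡ 1082 (mod 1517)
4^1024 ≡ 1082^2 = 1170724 ≡ 1117 (mod 1517)
1516 = 1024 + 256 + 128 + 64 + 32 + 8 + 4 in binary powers of 2.
So 4^1516 ≡ 1117 · 1144 · 756 · 625 · 1492 · 305 · 256 ≡ 1144 (mod 1517).
Since 1144 ≠ 1, base 4 is a Fermat witness: 1517 is composite.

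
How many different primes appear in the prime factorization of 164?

164 = 2^2 · 41
164 = 2^2 · 41, which has 2 distinct prime factors.

2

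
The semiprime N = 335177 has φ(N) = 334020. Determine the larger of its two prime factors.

φ(n) = (p−1)(q−1) = n − (p+q) + 1, so p + q = 335177 − 334020 + 1 = 1158.
p and q are the roots of t² − 1158t + 335177 = 0.
Discriminant: 1158² − 4·335177 = 1340964 − 1340708 = 256; √256 = 16.
q = (1158 − 16)/2 = 571, p = (1158 + 16)/2 = 587.
Check: 571 · 587 = 335177.

587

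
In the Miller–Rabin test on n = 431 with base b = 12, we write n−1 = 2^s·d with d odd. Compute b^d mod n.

431 − 1 = 430 = 2^1 · 215, so d = 215.
12^1 ≡ 12 (mod 431)
12^2 ≡ 12^2 = 144 ≡ 144 (mod 431)
12^4 ≡ 144^2 = 20736 ≡ 48 (mod 431)
12^8 ≡ 48^2 = 2304 ≡ 149 (mod 431)
12^16 ≡ 149^2 = 22201 ≡ 220 (mod 431)
12^32 ≡ 220^2 = 48400 ≡ 128 (mod 431)
12^64 ≡ 128^2 = 16384 ≡ 6 (mod 431)
12^128 ≡ 6^2 = 36 ≡ 36 (mod 431)
215 = 128 + 64 + 16 + 4 + 2 + 1 in binary powers of 2.
So 12^215 ≡ 36 · 6 · 220 · 48 · 144 · 12 ≡ 1 (mod 431).
Since 12^d ≡ 1 (mod 431), base 12 does not prove 431 composite.

1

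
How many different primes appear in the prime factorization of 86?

2

86 = 2 · 43
86 = 2 · 43, which has 2 distinct prime factors.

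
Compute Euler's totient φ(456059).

Factor: 456059 = 17 · 139 · 193.
φ(456059) = (17−1) · (139−1) · (193−1) = 16 · 138 · 192 = 423936.

423936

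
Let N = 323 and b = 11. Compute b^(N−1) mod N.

87

11^1 ≡ 11 (mod 323)
11^2 ≡ 11^2 = 121 ≡ 121 (mod 323)
11^4 ≡ 121^2 = 14641 ≡ 106 (mod 323)
11^8 ≡ 106^2 = 11236 ≡ 254 (mod 323)
11^16 ≡ 254^2 = 64516 ≡ 239 (mod 323)
11^32 ≡ 239^2 = 57121 ≡ 273 (mod 323)
11^64 ≡ 273^2 = 74529 ≡ 239 (mod 323)
11^128 ≡ 239^2 = 57121 ≡ 273 (mod 323)
11^256 ≡ 273^2 = 74529 ≡ 239 (mod 323)
322 = 256 + 64 + 2 in binary powers of 2.
So 11^322 ≡ 239 · 239 · 121 ≡ 87 (mod 323).
Since 87 ≠ 1, base 11 is a Fermat witness: 323 is composite.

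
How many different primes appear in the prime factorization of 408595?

408595 = 5 · 81719
81719 = 11 · 7429
7429 = 17 · 437
437 = 19 · 23
408595 = 5 · 11 · 17 · 19 · 23, which has 5 distinct prime factors.

5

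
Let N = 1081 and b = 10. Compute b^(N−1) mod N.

10^1 ≡ 10 (mod 1081)
10^2 ≡ 10^2 = 100 ≡ 100 (mod 1081)
10^4 ≡ 100^2 = 10000 ≡ 271 (mod 1081)
10^8 ≡ 271^2 = 73441 ≡ 1014 (mod 1081)
10^16 ≡ 1014^2 = 1028196 ≡ 165 (mod 1081)
10^32 ≡ 165^2 = 27225 ≡ 200 (mod 1081)
10^64 ≡ 200^2 = 40000 ≡ 3 (mod 1081)
10^128 ≡ 3^2 = 9 ≡ 9 (mod 1081)
10^256 ≡ 9^2 = 81 ≡ 81 (mod 1081)
10^512 ≡ 81^2 = 6561 ≡ 75 (mod 1081)
10^1024 ≡ 75^2 = 5625 ≡ 220 (mod 1081)
1080 = 1024 + 32 + 16 + 8 in binary powers of 2.
So 10^1080 ≡ 220 · 200 · 165 · 1014 ≡ 813 (mod 1081).
Since 813 ≠ 1, base 10 is a Fermat witness: 1081 is composite.

813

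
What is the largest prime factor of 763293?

763293 = 3 · 254431
254431 = 43 · 5917
5917 = 61 · 97
97 is prime.
So 763293 = 3 · 43 · 61 · 97; the largest prime factor is 97.

97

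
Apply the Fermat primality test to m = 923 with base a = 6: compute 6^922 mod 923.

862

6^1 ≡ 6 (mod 923)
6^2 ≡ 6^2 = 36 ≡ 36 (mod 923)
6^4 ≡ 36^2 = 1296 ≡ 373 (mod 923)
6^8 ≡ 373^2 = 139129 ≡ 679 (mod 923)
6^16 ≡ 679^2 = 461041 ≡ 464 (mod 923)
6^32 ≡ 464^2 = 215296 ≡ 237 (mod 923)
6^64 ≡ 237^2 = 56169 ≡ 789 (mod 923)
6^128 ≡ 789^2 = 622521 ≡ 419 (mod 923)
6^256 ≡ 419^2 = 175561 ≡ 191 (mod 923)
6^512 ≡ 191^2 = 36481 ≡ 484 (mod 923)
922 = 512 + 256 + 128 + 16 + 8 + 2 in binary powers of 2.
So 6^922 ≡ 484 · 191 · 419 · 464 · 679 · 36 ≡ 862 (mod 923).
Since 862 ≠ 1, base 6 is a Fermat witness: 923 is composite.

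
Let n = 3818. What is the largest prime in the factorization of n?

83

3818 = 2 · 1909
1909 = 23 · 83
83 is prime.
So 3818 = 2 · 23 · 83; the largest prime factor is 83.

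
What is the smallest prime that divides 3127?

53

3127 is odd.
Digit sum 13, not divisible by 3.
Ends in 7: not divisible by 5.
7: 3127 = 7·446 + 5
11: 3127 = 11·284 + 3
13: 3127 = 13·240 + 7
17: 3127 = 17·183 + 16
19: 3127 = 19·164 + 11
23: 3127 = 23·135 + 22
29: 3127 = 29·107 + 24
31: 3127 = 31·100 + 27
37: 3127 = 37·84 + 19
41: 3127 = 41·76 + 11
43: 3127 = 43·72 + 31
47: 3127 = 47·66 + 25
53: 3127 = 53·59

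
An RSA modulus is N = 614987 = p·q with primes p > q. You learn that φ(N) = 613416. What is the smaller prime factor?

φ(n) = (p−1)(q−1) = n − (p+q) + 1, so p + q = 614987 − 613416 + 1 = 1572.
p and q are the roots of t² − 1572t + 614987 = 0.
Discriminant: 1572² − 4·614987 = 2471184 − 2459948 = 11236; √11236 = 106.
q = (1572 − 106)/2 = 733, p = (1572 + 106)/2 = 839.
Check: 733 · 839 = 614987.

733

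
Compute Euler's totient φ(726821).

Factor: 726821 = 59 · 97 · 127.
φ(726821) = (59−1) · (97−1) · (127−1) = 58 · 96 · 126 = 701568.

701568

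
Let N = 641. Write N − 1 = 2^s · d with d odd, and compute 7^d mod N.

141

641 − 1 = 640 = 2^7 · 5, so d = 5.
7^1 ≡ 7 (mod 641)
7^2 ≡ 7^2 = 49 ≡ 49 (mod 641)
7^4 ≡ 49^2 = 2401 ≡ 478 (mod 641)
5 = 4 + 1 in binary powers of 2.
So 7^5 ≡ 478 · 7 ≡ 141 (mod 641).
Squaring chain: 141 → 10 → 100 → 385 → 154 → 640 → 1; reaches −1, so base 7 does not prove 641 composite.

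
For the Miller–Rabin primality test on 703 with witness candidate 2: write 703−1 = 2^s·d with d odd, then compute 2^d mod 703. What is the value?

703 − 1 = 702 = 2^1 · 351, so d = 351.
2^1 ≡ 2 (mod 703)
2^2 ≡ 2^2 = 4 ≡ 4 (mod 703)
2^4 ≡ 4^2 = 16 ≡ 16 (mod 703)
2^8 ≡ 16^2 = 256 ≡ 256 (mod 703)
2^16 ≡ 256^2 = 65536 ≡ 157 (mod 703)
2^32 ≡ 157^2 = 24649 ≡ 44 (mod 703)
2^64 ≡ 44^2 = 1936 ≡ 530 (mod 703)
2^128 ≡ 530^2 = 280900 ≡ 403 (mod 703)
2^256 ≡ 403^2 = 162409 ≡ 16 (mod 703)
351 = 256 + 64 + 16 + 8 + 4 + 2 + 1 in binary powers of 2.
So 2^351 ≡ 16 · 530 · 157 · 256 · 16 · 4 · 2 ≡ 265 (mod 703).
Squaring chain: 265; never reaches −1, so base 2 is a Miller–Rabin witness that 703 is composite.

265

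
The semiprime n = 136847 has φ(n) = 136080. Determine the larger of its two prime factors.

487

φ(n) = (p−1)(q−1) = n − (p+q) + 1, so p + q = 136847 − 136080 + 1 = 768.
p and q are the roots of t² − 768t + 136847 = 0.
Discriminant: 768² − 4·136847 = 589824 − 547388 = 42436; √42436 = 206.
q = (768 − 206)/2 = 281, p = (768 + 206)/2 = 487.
Check: 281 · 487 = 136847.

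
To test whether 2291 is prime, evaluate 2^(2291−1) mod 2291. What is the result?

2^1 ≡ 2 (mod 2291)
2^2 ≡ 2^2 = 4 ≡ 4 (mod 2291)
2^4 ≡ 4^2 = 16 ≡ 16 (mod 2291)
2^8 ≡ 16^2 = 256 ≡ 256 (mod 2291)
2^16 ≡ 256^2 = 65536 ≡ 1388 (mod 2291)
2^32 ≡ 1388^2 = 1926544 ≡ 2104 (mod 2291)
2^64 ≡ 2104^2 = 4426816 ≡ 604 (mod 2291)
2^128 ≡ 604^2 = 364816 ≡ 547 (mod 2291)
2^256 ≡ 547^2 = 299209 ≡ 1379 (mod 2291)
2^512 ≡ 1379^2 = 1901641 ≡ 111 (mod 2291)
2^1024 ≡ 111^2 = 12321 ≡ 866 (mod 2291)
2^2048 ≡ 866^2 = 749956 ≡ 799 (mod 2291)
2290 = 2048 + 128 + 64 + 32 + 16 + 2 in binary powers of 2.
So 2^2290 ≡ 799 · 547 · 604 · 2104 · 1388 · 4 ≡ 92 (mod 2291).
Since 92 ≠ 1, base 2 is a Fermat witness: 2291 is composite.

92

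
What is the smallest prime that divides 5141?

53

5141 is odd.
Digit sum 11, not divisible by 3.
Ends in 1: not divisible by 5.
7: 5141 = 7·734 + 3
11: 5141 = 11·467 + 4
13: 5141 = 13·395 + 6
17: 5141 = 17·302 + 7
19: 5141 = 19·270 + 11
23: 5141 = 23·223 + 12
29: 5141 = 29·177 + 8
31: 5141 = 31·165 + 26
37: 5141 = 37·138 + 35
41: 5141 = 41·125 + 16
43: 5141 = 43·119 + 24
47: 5141 = 47·109 + 18
53: 5141 = 53·97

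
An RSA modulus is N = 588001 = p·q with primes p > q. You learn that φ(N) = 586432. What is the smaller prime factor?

φ(n) = (p−1)(q−1) = n − (p+q) + 1, so p + q = 588001 − 586432 + 1 = 1570.
p and q are the roots of t² − 1570t + 588001 = 0.
Discriminant: 1570² − 4·588001 = 2464900 − 2352004 = 112896; √112896 = 336.
q = (1570 − 336)/2 = 617, p = (1570 + 336)/2 = 953.
Check: 617 · 953 = 588001.

617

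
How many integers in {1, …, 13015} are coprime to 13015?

Factor: 13015 = 5 · 19 · 137.
φ(13015) = (5−1) · (19−1) · (137−1) = 4 · 18 · 136 = 9792.

9792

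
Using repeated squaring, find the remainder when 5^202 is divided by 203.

5^1 ≡ 5 (mod 203)
5^2 ≡ 5^2 = 25 ≡ 25 (mod 203)
5^4 ≡ 25^2 = 625 ≡ 16 (mod 203)
5^8 ≡ 16^2 = 256 ≡ 53 (mod 203)
5^16 ≡ 53^2 = 2809 ≡ 170 (mod 203)
5^32 ≡ 170^2 = 28900 ≡ 74 (mod 203)
5^64 ≡ 74^2 = 5476 ≡ 198 (mod 203)
5^128 ≡ 198^2 = 39204 ≡ 25 (mod 203)
202 = 128 + 64 + 8 + 2 in binary powers of 2.
So 5^202 ≡ 25 · 198 · 53 · 25 ≡ 23 (mod 203).
Since 23 ≠ 1, base 5 is a Fermat witness: 203 is composite.

23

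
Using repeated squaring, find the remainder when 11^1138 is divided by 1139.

495

11^1 ≡ 11 (mod 1139)
11^2 ≡ 11^2 = 121 ≡ 121 (mod 1139)
11^4 ≡ 121^2 = 14641 ≡ 973 (mod 1139)
11^8 ≡ 973^2 = 946729 ≡ 220 (mod 1139)
11^16 ≡ 220^2 = 48400 ≡ 562 (mod 1139)
11^32 ≡ 562^2 = 315844 ≡ 341 (mod 1139)
11^64 ≡ 341^2 = 116281 ≡ 103 (mod 1139)
11^128 ≡ 103^2 = 10609 ≡ 358 (mod 1139)
11^256 ≡ 358^2 = 128164 ≡ 596 (mod 1139)
11^512 ≡ 596^2 = 355216 ≡ 987 (mod 1139)
11^1024 ≡ 987^2 = 974169 ≡ 324 (mod 1139)
1138 = 1024 + 64 + 32 + 16 + 2 in binary powers of 2.
So 11^1138 ≡ 324 · 103 · 341 · 562 · 121 ≡ 495 (mod 1139).
Since 495 ≠ 1, base 11 is a Fermat witness: 1139 is composite.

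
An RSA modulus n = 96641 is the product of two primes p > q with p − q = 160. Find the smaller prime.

Since p = q + 160, we have 96641 = q(q + 160), so q² + 160q − 96641 = 0.
Discriminant: 160² + 4·96641 = 25600 + 386564 = 412164; √412164 = 642.
q = (−160 + 642)/2 = 241, and p = q + 160 = 401.
Check: 241 · 401 = 96641.

241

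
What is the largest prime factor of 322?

23

322 = 2 · 161
161 = 7 · 23
23 is prime.
So 322 = 2 · 7 · 23; the largest prime factor is 23.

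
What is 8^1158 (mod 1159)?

8^1 ≡ 8 (mod 1159)
8^2 ≡ 8^2 = 64 ≡ 64 (mod 1159)
8^4 ≡ 64^2 = 4096 ≡ 619 (mod 1159)
8^8 ≡ 619^2 = 383161 ≡ 691 (mod 1159)
8^16 ≡ 691^2 = 477481 ≡ 1132 (mod 1159)
8^32 ≡ 1132^2 = 1281424 ≡ 729 (mod 1159)
8^64 ≡ 729^2 = 531441 ≡ 619 (mod 1159)
8^128 ≡ 619^2 = 383161 ≡ 691 (mod 1159)
8^256 ≡ 691^2 = 477481 ≡ 1132 (mod 1159)
8^512 ≡ 1132^2 = 1281424 ≡ 729 (mod 1159)
8^1024 ≡ 729^2 = 531441 ≡ 619 (mod 1159)
1158 = 1024 + 128 + 4 + 2 in binary powers of 2.
So 8^1158 ≡ 619 · 691 · 619 · 64 ≡ 590 (mod 1159).
Since 590 ≠ 1, base 8 is a Fermat witness: 1159 is composite.

590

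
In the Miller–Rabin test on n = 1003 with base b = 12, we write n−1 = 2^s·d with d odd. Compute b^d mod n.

1003 − 1 = 1002 = 2^1 · 501, so d = 501.
12^1 ≡ 12 (mod 1003)
12^2 ≡ 12^2 = 144 ≡ 144 (mod 1003)
12^4 ≡ 144^2 = 20736 ≡ 676 (mod 1003)
12^8 ≡ 676^2 = 456976 ≡ 611 (mod 1003)
12^16 ≡ 611^2 = 373321 ≡ 205 (mod 1003)
12^32 ≡ 205^2 = 42025 ≡ 902 (mod 1003)
12^64 ≡ 902^2 = 813604 ≡ 171 (mod 1003)
12^128 ≡ 171^2 = 29241 ≡ 154 (mod 1003)
12^256 ≡ 154^2 = 23716 ≡ 647 (mod 1003)
501 = 256 + 128 + 64 + 32 + 16 + 4 + 1 in binary powers of 2.
So 12^501 ≡ 647 · 154 · 171 · 902 · 205 · 676 · 12 ≡ 139 (mod 1003).
Squaring chain: 139; never reaches −1, so base 12 is a Miller–Rabin witness that 1003 is composite.

139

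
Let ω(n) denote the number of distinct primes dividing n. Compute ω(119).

2

119 = 7 · 17
119 = 7 · 17, which has 2 distinct prime factors.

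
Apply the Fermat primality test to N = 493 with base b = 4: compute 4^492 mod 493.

103

4^1 ≡ 4 (mod 493)
4^2 ≡ 4^2 = 16 ≡ 16 (mod 493)
4^4 ≡ 16^2 = 256 ≡ 256 (mod 493)
4^8 ≡ 256^2 = 65536 ≡ 460 (mod 493)
4^16 ≡ 460^2 = 211600 ≡ 103 (mod 493)
4^32 ≡ 103^2 = 10609 ≡ 256 (mod 493)
4^64 ≡ 256^2 = 65536 ≡ 460 (mod 493)
4^128 ≡ 460^2 = 211600 ≡ 103 (mod 493)
4^256 ≡ 103^2 = 10609 ≡ 256 (mod 493)
492 = 256 + 128 + 64 + 32 + 8 + 4 in binary powers of 2.
So 4^492 ≡ 256 · 103 · 460 · 256 · 460 · 256 ≡ 103 (mod 493).
Since 103 ≠ 1, base 4 is a Fermat witness: 493 is composite.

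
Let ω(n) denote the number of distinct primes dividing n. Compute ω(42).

42 = 2 · 21
21 = 3 · 7
42 = 2 · 3 · 7, which has 3 distinct prime factors.

3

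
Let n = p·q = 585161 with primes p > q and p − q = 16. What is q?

Since p = q + 16, we have 585161 = q(q + 16), so q² + 16q − 585161 = 0.
Discriminant: 16² + 4·585161 = 256 + 2340644 = 2340900; √2340900 = 1530.
q = (−16 + 1530)/2 = 757, and p = q + 16 = 773.
Check: 757 · 773 = 585161.

757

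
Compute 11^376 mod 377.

81

11^1 ≡ 11 (mod 377)
11^2 ≡ 11^2 = 121 ≡ 121 (mod 377)
11^4 ≡ 121^2 = 14641 ≡ 315 (mod 377)
11^8 ≡ 315^2 = 99225 ≡ 74 (mod 377)
11^16 ≡ 74^2 = 5476 ≡ 198 (mod 377)
11^32 ≡ 198^2 = 39204 ≡ 373 (mod 377)
11^64 ≡ 373^2 = 139129 ≡ 16 (mod 377)
11^128 ≡ 16^2 = 256 ≡ 256 (mod 377)
11^256 ≡ 256^2 = 65536 ≡ 315 (mod 377)
376 = 256 + 64 + 32 + 16 + 8 in binary powers of 2.
So 11^376 ≡ 315 · 16 · 373 · 198 · 74 ≡ 81 (mod 377).
Since 81 ≠ 1, base 11 is a Fermat witness: 377 is composite.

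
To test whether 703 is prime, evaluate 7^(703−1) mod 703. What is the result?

7^1 ≡ 7 (mod 703)
7^2 ≡ 7^2 = 49 ≡ 49 (mod 703)
7^4 ≡ 49^2 = 2401 ≡ 292 (mod 703)
7^8 ≡ 292^2 = 85264 ≡ 201 (mod 703)
7^16 ≡ 201^2 = 40401 ≡ 330 (mod 703)
7^32 ≡ 330^2 = 108900 ≡ 638 (mod 703)
7^64 ≡ 638^2 = 407044 ≡ 7 (mod 703)
7^128 ≡ 7^2 = 49 ≡ 49 (mod 703)
7^256 ≡ 49^2 = 2401 ≡ 292 (mod 703)
7^512 ≡ 292^2 = 85264 ≡ 201 (mod 703)
702 = 512 + 128 + 32 + 16 + 8 + 4 + 2 in binary powers of 2.
So 7^702 ≡ 201 · 49 · 638 · 330 · 201 · 292 · 49 ≡ 1 (mod 703).
Since the result is 1, base 7 gives no evidence that 703 is composite.

1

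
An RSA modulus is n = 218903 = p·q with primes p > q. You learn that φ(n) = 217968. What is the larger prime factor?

φ(n) = (p−1)(q−1) = n − (p+q) + 1, so p + q = 218903 − 217968 + 1 = 936.
p and q are the roots of t² − 936t + 218903 = 0.
Discriminant: 936² − 4·218903 = 876096 − 875612 = 484; √484 = 22.
q = (936 − 22)/2 = 457, p = (936 + 22)/2 = 479.
Check: 457 · 479 = 218903.

479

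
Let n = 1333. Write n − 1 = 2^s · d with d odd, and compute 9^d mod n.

1333 − 1 = 1332 = 2^2 · 333, so d = 333.
9^1 ≡ 9 (mod 1333)
9^2 ≡ 9^2 = 81 ≡ 81 (mod 1333)
9^4 ≡ 81^2 = 6561 ≡ 1229 (mod 1333)
9^8 ≡ 1229^2 = 1510441 ≡ 152 (mod 1333)
9^16 ≡ 152^2 = 23104 ≡ 443 (mod 1333)
9^32 ≡ 443^2 = 196249 ≡ 298 (mod 1333)
9^64 ≡ 298^2 = 88804 ≡ 826 (mod 1333)
9^128 ≡ 826^2 = 682276 ≡ 1113 (mod 1333)
9^256 ≡ 1113^2 = 1238769 ≡ 412 (mod 1333)
333 = 256 + 64 + 8 + 4 + 1 in binary powers of 2.
So 9^333 ≡ 412 · 826 · 152 · 1229 · 9 ≡ 1225 (mod 1333).
Squaring chain: 1225 → 1000; never reaches −1, so base 9 is a Miller–Rabin witness that 1333 is composite.

1225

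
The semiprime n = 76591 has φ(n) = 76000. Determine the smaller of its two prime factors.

φ(n) = (p−1)(q−1) = n − (p+q) + 1, so p + q = 76591 − 76000 + 1 = 592.
p and q are the roots of t² − 592t + 76591 = 0.
Discriminant: 592² − 4·76591 = 350464 − 306364 = 44100; √44100 = 210.
q = (592 − 210)/2 = 191, p = (592 + 210)/2 = 401.
Check: 191 · 401 = 76591.

191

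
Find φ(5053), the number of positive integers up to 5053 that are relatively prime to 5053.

4860

Factor: 5053 = 31 · 163.
φ(5053) = (31−1) · (163−1) = 30 · 162 = 4860.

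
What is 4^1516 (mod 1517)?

4^1 ≡ 4 (mod 1517)
4^2 ≡ 4^2 = 16 ≡ 16 (mod 1517)
4^4 ≡ 16^2 = 256 ≡ 256 (mod 1517)
4^8 ≡ 256^2 = 65536 ≡ 305 (mod 1517)
4^16 ≡ 305^2 = 93025 ≡ 488 (mod 1517)
4^32 ≡ 488^2 = 238144 ≡ 1492 (mod 1517)
4^64 ≡ 1492^2 = 2226064 ≡ 625 (mod 1517)
4^128 ≡ 625^2 = 390625 ≡ 756 (mod 1517)
4^256 ≡ 756^2 = 571536 ≡ 1144 (mod 1517)
4^512 ≡ 1144^2 = 1308736 ≡ 1082 (mod 1517)
4^1024 ≡ 1082^2 = 1170724 ≡ 1117 (mod 1517)
1516 = 1024 + 256 + 128 + 64 + 32 + 8 + 4 in binary powers of 2.
So 4^1516 ≡ 1117 · 1144 · 756 · 625 · 1492 · 305 · 256 ≡ 1144 (mod 1517).
Since 1144 ≠ 1, base 4 is a Fermat witness: 1517 is composite.

1144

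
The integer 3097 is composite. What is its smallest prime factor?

19

3097 is odd.
Digit sum 19, not divisible by 3.
Ends in 7: not divisible by 5.
7: 3097 = 7·442 + 3
11: 3097 = 11·281 + 6
13: 3097 = 13·238 + 3
17: 3097 = 17·182 + 3
19: 3097 = 19·163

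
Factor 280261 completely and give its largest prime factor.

280261 = 47 · 5963
5963 = 67 · 89
89 is prime.
So 280261 = 47 · 67 · 89; the largest prime factor is 89.

89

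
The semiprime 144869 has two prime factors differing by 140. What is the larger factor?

Since p = q + 140, we have 144869 = q(q + 140), so q² + 140q − 144869 = 0.
Discriminant: 140² + 4·144869 = 19600 + 579476 = 599076; √599076 = 774.
q = (−140 + 774)/2 = 317, and p = q + 140 = 457.
Check: 317 · 457 = 144869.

457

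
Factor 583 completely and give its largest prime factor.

53

583 = 11 · 53
53 is prime.
So 583 = 11 · 53; the largest prime factor is 53.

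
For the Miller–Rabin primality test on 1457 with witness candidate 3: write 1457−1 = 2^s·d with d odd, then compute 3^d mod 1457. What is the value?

251

1457 − 1 = 1456 = 2^4 · 91, so d = 91.
3^1 ≡ 3 (mod 1457)
3^2 ≡ 3^2 = 9 ≡ 9 (mod 1457)
3^4 ≡ 9^2 = 81 ≡ 81 (mod 1457)
3^8 ≡ 81^2 = 6561 ≡ 733 (mod 1457)
3^16 ≡ 733^2 = 537289 ≡ 1113 (mod 1457)
3^32 ≡ 1113^2 = 1238769 ≡ 319 (mod 1457)
3^64 ≡ 319^2 = 101761 ≡ 1228 (mod 1457)
91 = 64 + 16 + 8 + 2 + 1 in binary powers of 2.
So 3^91 ≡ 1228 · 1113 · 733 · 9 · 3 ≡ 251 (mod 1457).
Squaring chain: 251 → 350 → 112 → 888; never reaches −1, so base 3 is a Miller–Rabin witness that 1457 is composite.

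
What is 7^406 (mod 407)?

81

7^1 ≡ 7 (mod 407)
7^2 ≡ 7^2 = 49 ≡ 49 (mod 407)
7^4 ≡ 49^2 = 2401 ≡ 366 (mod 407)
7^8 ≡ 366^2 = 133956 ≡ 53 (mod 407)
7^16 ≡ 53^2 = 2809 ≡ 367 (mod 407)
7^32 ≡ 367^2 = 134689 ≡ 379 (mod 407)
7^64 ≡ 379^2 = 143641 ≡ 377 (mod 407)
7^128 ≡ 377^2 = 142129 ≡ 86 (mod 407)
7^256 ≡ 86^2 = 7396 ≡ 70 (mod 407)
406 = 256 + 128 + 16 + 4 + 2 in binary powers of 2.
So 7^406 ≡ 70 · 86 · 367 · 366 · 49 ≡ 81 (mod 407).
Since 81 ≠ 1, base 7 is a Fermat witness: 407 is composite.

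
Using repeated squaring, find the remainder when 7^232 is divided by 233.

1

7^1 ≡ 7 (mod 233)
7^2 ≡ 7^2 = 49 ≡ 49 (mod 233)
7^4 ≡ 49^2 = 2401 ≡ 71 (mod 233)
7^8 ≡ 71^2 = 5041 ≡ 148 (mod 233)
7^16 ≡ 148^2 = 21904 ≡ 2 (mod 233)
7^32 ≡ 2^2 = 4 ≡ 4 (mod 233)
7^64 ≡ 4^2 = 16 ≡ 16 (mod 233)
7^128 ≡ 16^2 = 256 ≡ 23 (mod 233)
232 = 128 + 64 + 32 + 8 in binary powers of 2.
So 7^232 ≡ 23 · 16 · 4 · 148 ≡ 1 (mod 233).
Since the result is 1, base 7 gives no evidence that 233 is composite.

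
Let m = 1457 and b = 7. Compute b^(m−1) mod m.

7^1 ≡ 7 (mod 1457)
7^2 ≡ 7^2 = 49 ≡ 49 (mod 1457)
7^4 ≡ 49^2 = 2401 ≡ 944 (mod 1457)
7^8 ≡ 944^2 = 891136 ≡ 909 (mod 1457)
7^16 ≡ 909^2 = 826281 ≡ 162 (mod 1457)
7^32 ≡ 162^2 = 26244 ≡ 18 (mod 1457)
7^64 ≡ 18^2 = 324 ≡ 324 (mod 1457)
7^128 ≡ 324^2 = 104976 ≡ 72 (mod 1457)
7^256 ≡ 72^2 = 5184 ≡ 813 (mod 1457)
7^512 ≡ 813^2 = 660969 ≡ 948 (mod 1457)
7^1024 ≡ 948^2 = 898704 ≡ 1192 (mod 1457)
1456 = 1024 + 256 + 128 + 32 + 16 in binary powers of 2.
So 7^1456 ≡ 1192 · 813 · 72 · 18 · 162 ≡ 1278 (mod 1457).
Since 1278 ≠ 1, base 7 is a Fermat witness: 1457 is composite.

1278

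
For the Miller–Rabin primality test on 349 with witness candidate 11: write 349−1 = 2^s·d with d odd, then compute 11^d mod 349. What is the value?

213

349 − 1 = 348 = 2^2 · 87, so d = 87.
11^1 ≡ 11 (mod 349)
11^2 ≡ 11^2 = 121 ≡ 121 (mod 349)
11^4 ≡ 121^2 = 14641 ≡ 332 (mod 349)
11^8 ≡ 332^2 = 110224 ≡ 289 (mod 349)
11^16 ≡ 289^2 = 83521 ≡ 110 (mod 349)
11^32 ≡ 110^2 = 12100 ≡ 234 (mod 349)
11^64 ≡ 234^2 = 54756 ≡ 312 (mod 349)
87 = 64 + 16 + 4 + 2 + 1 in binary powers of 2.
So 11^87 ≡ 312 · 110 · 332 · 121 · 11 ≡ 213 (mod 349).
Squaring chain: 213 → 348; reaches −1, so base 11 does not prove 349 composite.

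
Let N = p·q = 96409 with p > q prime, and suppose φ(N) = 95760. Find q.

φ(n) = (p−1)(q−1) = n − (p+q) + 1, so p + q = 96409 − 95760 + 1 = 650.
p and q are the roots of t² − 650t + 96409 = 0.
Discriminant: 650² − 4·96409 = 422500 − 385636 = 36864; √36864 = 192.
q = (650 − 192)/2 = 229, p = (650 + 192)/2 = 421.
Check: 229 · 421 = 96409.

229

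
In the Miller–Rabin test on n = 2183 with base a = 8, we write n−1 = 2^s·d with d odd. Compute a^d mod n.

2183 − 1 = 2182 = 2^1 · 1091, so d = 1091.
8^1 ≡ 8 (mod 2183)
8^2 ≡ 8^2 = 64 ≡ 64 (mod 2183)
8^4 ≡ 64^2 = 4096 ≡ 1913 (mod 2183)
8^8 ≡ 1913^2 = 3659569 ≡ 861 (mod 2183)
8^16 ≡ 861^2 = 741321 ≡ 1284 (mod 2183)
8^32 ≡ 1284^2 = 1648656 ≡ 491 (mod 2183)
8^64 ≡ 491^2 = 241081 ≡ 951 (mod 2183)
8^128 ≡ 951^2 = 904401 ≡ 639 (mod 2183)
8^256 ≡ 639^2 = 408321 ≡ 100 (mod 2183)
8^512 ≡ 100^2 = 10000 ≡ 1268 (mod 2183)
8^1024 ≡ 1268^2 = 1607824 ≡ 1136 (mod 2183)
1091 = 1024 + 64 + 2 + 1 in binary powers of 2.
So 8^1091 ≡ 1136 · 951 · 64 · 8 ≡ 1309 (mod 2183).
Squaring chain: 1309; never reaches −1, so base 8 is a Miller–Rabin witness that 2183 is composite.

1309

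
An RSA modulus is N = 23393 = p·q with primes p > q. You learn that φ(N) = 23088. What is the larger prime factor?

157

φ(n) = (p−1)(q−1) = n − (p+q) + 1, so p + q = 23393 − 23088 + 1 = 306.
p and q are the roots of t² − 306t + 23393 = 0.
Discriminant: 306² − 4·23393 = 93636 − 93572 = 64; √64 = 8.
q = (306 − 8)/2 = 149, p = (306 + 8)/2 = 157.
Check: 149 · 157 = 23393.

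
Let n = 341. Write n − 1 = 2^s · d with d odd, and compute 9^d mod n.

341 − 1 = 340 = 2^2 · 85, so d = 85.
9^1 ≡ 9 (mod 341)
9^2 ≡ 9^2 = 81 ≡ 81 (mod 341)
9^4 ≡ 81^2 = 6561 ≡ 82 (mod 341)
9^8 ≡ 82^2 = 6724 ≡ 245 (mod 341)
9^16 ≡ 245^2 = 60025 ≡ 9 (mod 341)
9^32 ≡ 9^2 = 81 ≡ 81 (mod 341)
9^64 ≡ 81^2 = 6561 ≡ 82 (mod 341)
85 = 64 + 16 + 4 + 1 in binary powers of 2.
So 9^85 ≡ 82 · 9 · 82 · 9 ≡ 67 (mod 341).
Squaring chain: 67 → 56; never reaches −1, so base 9 is a Miller–Rabin witness that 341 is composite.

67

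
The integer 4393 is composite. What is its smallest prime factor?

4393 is odd.
Digit sum 19, not divisible by 3.
Ends in 3: not divisible by 5.
7: 4393 = 7·627 + 4
11: 4393 = 11·399 + 4
13: 4393 = 13·337 + 12
17: 4393 = 17·258 + 7
19: 4393 = 19·231 + 4
23: 4393 = 23·191

23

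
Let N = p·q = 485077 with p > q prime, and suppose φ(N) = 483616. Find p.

φ(n) = (p−1)(q−1) = n − (p+q) + 1, so p + q = 485077 − 483616 + 1 = 1462.
p and q are the roots of t² − 1462t + 485077 = 0.
Discriminant: 1462² − 4·485077 = 2137444 − 1940308 = 197136; √197136 = 444.
q = (1462 − 444)/2 = 509, p = (1462 + 444)/2 = 953.
Check: 509 · 953 = 485077.

953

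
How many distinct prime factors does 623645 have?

623645 = 5 · 124729
124729 = 11 · 11339
11339 = 17 · 667
667 = 23 · 29
623645 = 5 · 11 · 17 · 23 · 29, which has 5 distinct prime factors.

5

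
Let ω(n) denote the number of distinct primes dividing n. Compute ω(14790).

5

14790 = 2 · 7395
7395 = 3 · 2465
2465 = 5 · 493
493 = 17 · 29
14790 = 2 · 3 · 5 · 17 · 29, which has 5 distinct prime factors.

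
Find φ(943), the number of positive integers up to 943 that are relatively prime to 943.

Factor: 943 = 23 · 41.
φ(943) = (23−1) · (41−1) = 22 · 40 = 880.

880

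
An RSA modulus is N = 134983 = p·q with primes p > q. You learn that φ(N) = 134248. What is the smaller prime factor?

347

φ(n) = (p−1)(q−1) = n − (p+q) + 1, so p + q = 134983 − 134248 + 1 = 736.
p and q are the roots of t² − 736t + 134983 = 0.
Discriminant: 736² − 4·134983 = 541696 − 539932 = 1764; √1764 = 42.
q = (736 − 42)/2 = 347, p = (736 + 42)/2 = 389.
Check: 347 · 389 = 134983.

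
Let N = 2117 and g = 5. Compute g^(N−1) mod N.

547

5^1 ≡ 5 (mod 2117)
5^2 ≡ 5^2 = 25 ≡ 25 (mod 2117)
5^4 ≡ 25^2 = 625 ≡ 625 (mod 2117)
5^8 ≡ 625^2 = 390625 ≡ 1097 (mod 2117)
5^16 ≡ 1097^2 = 1203409 ≡ 953 (mod 2117)
5^32 ≡ 953^2 = 908209 ≡ 16 (mod 2117)
5^64 ≡ 16^2 = 256 ≡ 256 (mod 2117)
5^128 ≡ 256^2 = 65536 ≡ 2026 (mod 2117)
5^256 ≡ 2026^2 = 4104676 ≡ 1930 (mod 2117)
5^512 ≡ 1930^2 = 3724900 ≡ 1097 (mod 2117)
5^1024 ≡ 1097^2 = 1203409 ≡ 953 (mod 2117)
5^2048 ≡ 953^2 = 908209 ≡ 16 (mod 2117)
2116 = 2048 + 64 + 4 in binary powers of 2.
So 5^2116 ≡ 16 · 256 · 625 ≡ 547 (mod 2117).
Since 547 ≠ 1, base 5 is a Fermat witness: 2117 is composite.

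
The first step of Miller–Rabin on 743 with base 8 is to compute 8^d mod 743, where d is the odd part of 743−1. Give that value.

1

743 − 1 = 742 = 2^1 · 371, so d = 371.
8^1 ≡ 8 (mod 743)
8^2 ≡ 8^2 = 64 ≡ 64 (mod 743)
8^4 ≡ 64^2 = 4096 ≡ 381 (mod 743)
8^8 ≡ 381^2 = 145161 ≡ 276 (mod 743)
8^16 ≡ 276^2 = 76176 ≡ 390 (mod 743)
8^32 ≡ 390^2 = 152100 ≡ 528 (mod 743)
8^64 ≡ 528^2 = 278784 ≡ 159 (mod 743)
8^128 ≡ 159^2 = 25281 ≡ 19 (mod 743)
8^256 ≡ 19^2 = 361 ≡ 361 (mod 743)
371 = 256 + 64 + 32 + 16 + 2 + 1 in binary powers of 2.
So 8^371 ≡ 361 · 159 · 528 · 390 · 64 · 8 ≡ 1 (mod 743).
Since 8^d ≡ 1 (mod 743), base 8 does not prove 743 composite.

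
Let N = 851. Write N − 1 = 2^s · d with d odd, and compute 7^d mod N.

419

851 − 1 = 850 = 2^1 · 425, so d = 425.
7^1 ≡ 7 (mod 851)
7^2 ≡ 7^2 = 49 ≡ 49 (mod 851)
7^4 ≡ 49^2 = 2401 ≡ 699 (mod 851)
7^8 ≡ 699^2 = 488601 ≡ 127 (mod 851)
7^16 ≡ 127^2 = 16129 ≡ 811 (mod 851)
7^32 ≡ 811^2 = 657721 ≡ 749 (mod 851)
7^64 ≡ 749^2 = 561001 ≡ 192 (mod 851)
7^128 ≡ 192^2 = 36864 ≡ 271 (mod 851)
7^256 ≡ 271^2 = 73441 ≡ 255 (mod 851)
425 = 256 + 128 + 32 + 8 + 1 in binary powers of 2.
So 7^425 ≡ 255 · 271 · 749 · 127 · 7 ≡ 419 (mod 851).
Squaring chain: 419; never reaches −1, so base 7 is a Miller–Rabin witness that 851 is composite.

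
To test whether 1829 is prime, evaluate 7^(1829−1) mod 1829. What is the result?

1600

7^1 ≡ 7 (mod 1829)
7^2 ≡ 7^2 = 49 ≡ 49 (mod 1829)
7^4 ≡ 49^2 = 2401 ≡ 572 (mod 1829)
7^8 ≡ 572^2 = 327184 ≡ 1622 (mod 1829)
7^16 ≡ 1622^2 = 2630884 ≡ 782 (mod 1829)
7^32 ≡ 782^2 = 611524 ≡ 638 (mod 1829)
7^64 ≡ 638^2 = 407044 ≡ 1006 (mod 1829)
7^128 ≡ 1006^2 = 1012036 ≡ 599 (mod 1829)
7^256 ≡ 599^2 = 358801 ≡ 317 (mod 1829)
7^512 ≡ 317^2 = 100489 ≡ 1723 (mod 1829)
7^1024 ≡ 1723^2 = 2968729 ≡ 262 (mod 1829)
1828 = 1024 + 512 + 256 + 32 + 4 in binary powers of 2.
So 7^1828 ≡ 262 · 1723 · 317 · 638 · 572 ≡ 1600 (mod 1829).
Since 1600 ≠ 1, base 7 is a Fermat witness: 1829 is composite.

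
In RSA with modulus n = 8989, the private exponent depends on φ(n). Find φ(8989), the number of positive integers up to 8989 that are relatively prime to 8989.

8800

Factor: 8989 = 89 · 101.
φ(8989) = (89−1) · (101−1) = 88 · 100 = 8800.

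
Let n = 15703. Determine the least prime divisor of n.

15703 is odd.
Digit sum 16, not divisible by 3.
Ends in 3: not divisible by 5.
7: 15703 = 7·2243 + 2
11: 15703 = 11·1427 + 6
13: 15703 = 13·1207 + 12
17: 15703 = 17·923 + 12
19: 15703 = 19·826 + 9
23: 15703 = 23·682 + 17
29: 15703 = 29·541 + 14
31: 15703 = 31·506 + 17
37: 15703 = 37·424 + 15
41: 15703 = 41·383

41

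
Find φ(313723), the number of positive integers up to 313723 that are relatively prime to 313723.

298080

Factor: 313723 = 37 · 61 · 139.
φ(313723) = (37−1) · (61−1) · (139−1) = 36 · 60 · 138 = 298080.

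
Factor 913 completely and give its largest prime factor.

83

913 = 11 · 83
83 is prime.
So 913 = 11 · 83; the largest prime factor is 83.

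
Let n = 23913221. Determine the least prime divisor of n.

79

23913221 is odd.
Digit sum 23, not divisible by 3.
Ends in 1: not divisible by 5.
7: 23913221 = 7·3416174 + 3
11: 23913221 = 11·2173929 + 2
13: 23913221 = 13·1839478 + 7
17: 23913221 = 17·1406660 + 1
19: 23913221 = 19·1258590 + 11
23: 23913221 = 23·1039705 + 6
29: 23913221 = 29·824593 + 24
31: 23913221 = 31·771394 + 7
37: 23913221 = 37·646303 + 10
41: 23913221 = 41·583249 + 12
43: 23913221 = 43·556121 + 18
47: 23913221 = 47·508791 + 44
53: 23913221 = 53·451192 + 45
59: 23913221 = 59·405308 + 49
61: 23913221 = 61·392020 + 1
67: 23913221 = 67·356913 + 50
71: 23913221 = 71·336805 + 66
73: 23913221 = 73·327578 + 27
79: 23913221 = 79·302699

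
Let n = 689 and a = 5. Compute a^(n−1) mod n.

5^1 ≡ 5 (mod 689)
5^2 ≡ 5^2 = 25 ≡ 25 (mod 689)
5^4 ≡ 25^2 = 625 ≡ 625 (mod 689)
5^8 ≡ 625^2 = 390625 ≡ 651 (mod 689)
5^16 ≡ 651^2 = 423801 ≡ 66 (mod 689)
5^32 ≡ 66^2 = 4356 ≡ 222 (mod 689)
5^64 ≡ 222^2 = 49284 ≡ 365 (mod 689)
5^128 ≡ 365^2 = 133225 ≡ 248 (mod 689)
5^256 ≡ 248^2 = 61504 ≡ 183 (mod 689)
5^512 ≡ 183^2 = 33489 ≡ 417 (mod 689)
688 = 512 + 128 + 32 + 16 in binary powers of 2.
So 5^688 ≡ 417 · 248 · 222 · 66 ≡ 365 (mod 689).
Since 365 ≠ 1, base 5 is a Fermat witness: 689 is composite.

365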